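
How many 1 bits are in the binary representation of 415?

415 = 110011111
Count the 1s: 1 + 1 + 1 + 1 + 1 + 1 + 1 = 7

7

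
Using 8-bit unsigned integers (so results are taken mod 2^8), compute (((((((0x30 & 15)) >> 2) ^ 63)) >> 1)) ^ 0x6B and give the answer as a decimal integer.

116

0x30 = 00110000
15 = 00001111
→ & → 00000000 = 0
→ >> 2 → 00000000 = 0
63 = 00111111
→ ^ → 00111111 = 63
→ >> 1 → 00011111 = 31
0x6B = 01101011
→ ^ → 01110100 = 116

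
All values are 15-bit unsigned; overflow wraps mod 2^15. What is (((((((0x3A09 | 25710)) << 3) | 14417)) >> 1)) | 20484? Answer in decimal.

0x3A09 = 011101000001001
25710 = 110010001101110
→ | → 111111001101111 = 32367
→ << 3 (mod 2^15) → 111001101111000 = 29560
14417 = 011100001010001
→ | → 111101101111001 = 31609
→ >> 1 → 011110110111100 = 15804
20484 = 101000000000100
→ | → 111110110111100 = 32188

32188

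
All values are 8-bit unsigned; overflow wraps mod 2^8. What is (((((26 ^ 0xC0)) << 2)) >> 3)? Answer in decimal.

26 = 00011010
0xC0 = 11000000
→ ^ → 11011010 = 218
→ << 2 (mod 2^8) → 01101000 = 104
→ >> 3 → 00001101 = 13

13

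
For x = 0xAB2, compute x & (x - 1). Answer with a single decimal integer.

x = 101010110010 = 2738
x - 1 = 101010110001
AND   = 101010110000 = 2736
(x & (x - 1) clears the lowest set bit of x.)

2736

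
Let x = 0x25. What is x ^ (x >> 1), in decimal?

55

x = 100101 = 37
x>>1 = 010010
XOR  = 110111 = 55
(x ^ (x >> 1) gives the standard binary-reflected Gray code of x.)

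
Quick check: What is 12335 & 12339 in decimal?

12323

12335 = 11000000101111
12339 = 11000000110011
AND → 11000000100011 = 12323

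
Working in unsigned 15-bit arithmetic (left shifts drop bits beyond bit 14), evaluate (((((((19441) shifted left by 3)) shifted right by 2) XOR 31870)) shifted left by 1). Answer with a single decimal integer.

22328

19441 = 100101111110001
→ shifted left by 3 (mod 2^15) → 101111110001000 = 24456
→ shifted right by 2 → 001011111100010 = 6114
31870 = 111110001111110
→ XOR → 110101110011100 = 27548
→ shifted left by 1 (mod 2^15) → 101011100111000 = 22328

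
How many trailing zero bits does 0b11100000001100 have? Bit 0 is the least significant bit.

2

0b11100000001100 = 11100000001100
Trailing zeros: 2, so the lowest set bit is bit 2 (value 4).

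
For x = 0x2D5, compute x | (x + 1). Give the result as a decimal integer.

727

x = 1011010101 = 725
x + 1 = 1011010110
OR    = 1011010111 = 727
(x | (x + 1) sets the lowest cleared bit.)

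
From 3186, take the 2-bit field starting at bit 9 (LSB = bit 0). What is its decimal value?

v = 0110001110010
Shift right by 9: 0110
Mask low 2 bits: 10 = 2

2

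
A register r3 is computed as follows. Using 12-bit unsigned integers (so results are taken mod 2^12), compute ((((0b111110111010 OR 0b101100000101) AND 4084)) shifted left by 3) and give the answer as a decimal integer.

3488

0b111110111010 = 111110111010
0b101100000101 = 101100000101
→ OR → 111110111111 = 4031
4084 = 111111110100
→ AND → 111110110100 = 4020
→ shifted left by 3 (mod 2^12) → 110110100000 = 3488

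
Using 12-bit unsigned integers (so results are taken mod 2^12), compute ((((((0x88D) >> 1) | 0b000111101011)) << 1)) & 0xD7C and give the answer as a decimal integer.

0x88D = 100010001101
→ >> 1 → 010001000110 = 1094
0b000111101011 = 000111101011
→ | → 010111101111 = 1519
→ << 1 (mod 2^12) → 101111011110 = 3038
0xD7C = 110101111100
→ & → 100101011100 = 2396

2396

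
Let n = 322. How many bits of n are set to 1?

322 = 101000010
Count the 1s: 1 + 1 + 1 = 3

3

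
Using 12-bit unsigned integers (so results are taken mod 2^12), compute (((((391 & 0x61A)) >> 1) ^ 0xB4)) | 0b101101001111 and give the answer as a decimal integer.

3071

391 = 000110000111
0x61A = 011000011010
→ & → 000000000010 = 2
→ >> 1 → 000000000001 = 1
0xB4 = 000010110100
→ ^ → 000010110101 = 181
0b101101001111 = 101101001111
→ | → 101111111111 = 3071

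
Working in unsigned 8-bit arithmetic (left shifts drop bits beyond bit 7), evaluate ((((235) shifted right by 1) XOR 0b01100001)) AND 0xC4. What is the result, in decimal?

4

235 = 11101011
→ shifted right by 1 → 01110101 = 117
0b01100001 = 01100001
→ XOR → 00010100 = 20
0xC4 = 11000100
→ AND → 00000100 = 4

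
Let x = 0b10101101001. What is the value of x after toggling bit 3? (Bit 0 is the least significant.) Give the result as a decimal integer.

x = 10101101001
bit 3 is currently 1; toggle it via x ^ (1 << 3) = x ^ 8
→ 10101100001 = 1377

1377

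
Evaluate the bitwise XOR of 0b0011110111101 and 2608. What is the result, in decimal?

3469

a = 011110111101
2608 = 101000110000
XOR → 110110001101 = 3469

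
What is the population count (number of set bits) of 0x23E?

0x23E = 1000111110
Count the 1s: 1 + 1 + 1 + 1 + 1 + 1 = 6

6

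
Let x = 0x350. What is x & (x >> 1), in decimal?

256

x = 1101010000 = 848
x>>1 = 0110101000
AND  = 0100000000 = 256
(x & (x >> 1) has a 1 wherever x has two consecutive 1 bits.)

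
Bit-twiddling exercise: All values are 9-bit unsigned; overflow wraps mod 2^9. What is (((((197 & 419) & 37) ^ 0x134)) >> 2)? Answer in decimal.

197 = 011000101
419 = 110100011
→ & → 010000001 = 129
37 = 000100101
→ & → 000000001 = 1
0x134 = 100110100
→ ^ → 100110101 = 309
→ >> 2 → 001001101 = 77

77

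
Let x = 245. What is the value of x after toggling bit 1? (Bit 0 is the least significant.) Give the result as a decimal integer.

x = 00000011110101
bit 1 is currently 0; toggle it via x ^ (1 << 1) = x ^ 2
→ 00000011110111 = 247

247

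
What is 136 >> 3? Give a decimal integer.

136 = 10001000
shift right by 3 → 00010001 = 17
(equivalently, floor(136 / 8))

17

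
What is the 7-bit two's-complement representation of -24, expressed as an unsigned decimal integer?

104

24 in 7 bits: 0011000
Invert: 1100111
Add 1:  1101000 = 104
(Check: 2^7 - 24 = 128 - 24 = 104.)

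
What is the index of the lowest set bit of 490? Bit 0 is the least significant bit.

490 = 111101010
Trailing zeros: 1, so the lowest set bit is bit 1 (value 2).

1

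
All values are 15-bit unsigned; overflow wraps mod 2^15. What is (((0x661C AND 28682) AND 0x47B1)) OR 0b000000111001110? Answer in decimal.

0x661C = 110011000011100
28682 = 111000000001010
→ AND → 110000000001000 = 24584
0x47B1 = 100011110110001
→ AND → 100000000000000 = 16384
0b000000111001110 = 000000111001110
→ OR → 100000111001110 = 16846

16846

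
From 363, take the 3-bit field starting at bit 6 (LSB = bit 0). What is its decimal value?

5

v = 00101101011
Shift right by 6: 00101
Mask low 3 bits: 101 = 5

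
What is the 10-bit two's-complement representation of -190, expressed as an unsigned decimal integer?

190 in 10 bits: 0010111110
Invert: 1101000001
Add 1:  1101000010 = 834
(Check: 2^10 - 190 = 1024 - 190 = 834.)

834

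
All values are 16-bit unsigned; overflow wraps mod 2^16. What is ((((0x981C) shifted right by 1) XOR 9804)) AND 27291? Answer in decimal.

27138

0x981C = 1001100000011100
→ shifted right by 1 → 0100110000001110 = 19470
9804 = 0010011001001100
→ XOR → 0110101001000010 = 27202
27291 = 0110101010011011
→ AND → 0110101000000010 = 27138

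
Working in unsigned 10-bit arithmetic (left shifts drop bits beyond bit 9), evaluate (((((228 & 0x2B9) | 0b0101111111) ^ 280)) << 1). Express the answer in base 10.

462

228 = 0011100100
0x2B9 = 1010111001
→ & → 0010100000 = 160
0b0101111111 = 0101111111
→ | → 0111111111 = 511
280 = 0100011000
→ ^ → 0011100111 = 231
→ << 1 (mod 2^10) → 0111001110 = 462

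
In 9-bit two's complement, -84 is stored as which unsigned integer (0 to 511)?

84 in 9 bits: 001010100
Invert: 110101011
Add 1:  110101100 = 428
(Check: 2^9 - 84 = 512 - 84 = 428.)

428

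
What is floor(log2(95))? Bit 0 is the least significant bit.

95 = 1011111
The topmost 1 is at position 6 (since 2^6 = 64 ≤ 95 < 128).

6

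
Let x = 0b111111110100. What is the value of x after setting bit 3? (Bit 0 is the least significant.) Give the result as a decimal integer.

4092

x = 111111110100
bit 3 is currently 0; set it via x | (1 << 3) = x | 8
→ 111111111100 = 4092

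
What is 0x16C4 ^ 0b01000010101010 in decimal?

0x16C4 = 1011011000100
b = 1000010101010
XOR → 0011001101110 = 1646

1646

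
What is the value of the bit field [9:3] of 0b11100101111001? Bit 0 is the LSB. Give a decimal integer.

v = 11100101111001
Shift right by 3: 11100101111
Mask low 7 bits: 0101111 = 47

47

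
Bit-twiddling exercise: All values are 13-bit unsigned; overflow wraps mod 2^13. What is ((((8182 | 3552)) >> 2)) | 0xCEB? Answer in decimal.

8182 = 1111111110110
3552 = 0110111100000
→ | → 1111111110110 = 8182
→ >> 2 → 0011111111101 = 2045
0xCEB = 0110011101011
→ | → 0111111111111 = 4095

4095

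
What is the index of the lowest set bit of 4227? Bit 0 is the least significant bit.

0

4227 = 1000010000011
Trailing zeros: 0, so the lowest set bit is bit 0 (value 1).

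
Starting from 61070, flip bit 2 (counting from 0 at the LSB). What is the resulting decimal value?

x = 1110111010001110
bit 2 is currently 1; toggle it via x ^ (1 << 2) = x ^ 4
→ 1110111010001010 = 61066

61066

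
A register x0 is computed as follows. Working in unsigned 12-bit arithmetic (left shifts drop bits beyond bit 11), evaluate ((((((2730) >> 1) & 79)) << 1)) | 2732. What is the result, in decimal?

2730 = 101010101010
→ >> 1 → 010101010101 = 1365
79 = 000001001111
→ & → 000001000101 = 69
→ << 1 (mod 2^12) → 000010001010 = 138
2732 = 101010101100
→ | → 101010101110 = 2734

2734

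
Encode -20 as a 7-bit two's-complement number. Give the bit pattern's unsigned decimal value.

20 in 7 bits: 0010100
Invert: 1101011
Add 1:  1101100 = 108
(Check: 2^7 - 20 = 128 - 20 = 108.)

108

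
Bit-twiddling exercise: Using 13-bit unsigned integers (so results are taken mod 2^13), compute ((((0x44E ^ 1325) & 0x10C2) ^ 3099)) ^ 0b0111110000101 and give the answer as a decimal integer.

0x44E = 0010001001110
1325 = 0010100101101
→ ^ → 0000101100011 = 355
0x10C2 = 1000011000010
→ & → 0000001000010 = 66
3099 = 0110000011011
→ ^ → 0110001011001 = 3161
0b0111110000101 = 0111110000101
→ ^ → 0001111011100 = 988

988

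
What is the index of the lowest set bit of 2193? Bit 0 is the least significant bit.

0

2193 = 100010010001
Trailing zeros: 0, so the lowest set bit is bit 0 (value 1).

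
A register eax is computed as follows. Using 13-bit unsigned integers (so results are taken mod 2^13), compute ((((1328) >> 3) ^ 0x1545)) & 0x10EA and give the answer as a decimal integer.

4322

1328 = 0010100110000
→ >> 3 → 0000010100110 = 166
0x1545 = 1010101000101
→ ^ → 1010111100011 = 5603
0x10EA = 1000011101010
→ & → 1000011100010 = 4322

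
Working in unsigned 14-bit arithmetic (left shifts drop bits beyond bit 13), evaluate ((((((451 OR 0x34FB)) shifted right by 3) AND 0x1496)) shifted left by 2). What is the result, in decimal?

4696

451 = 00000111000011
0x34FB = 11010011111011
→ OR → 11010111111011 = 13819
→ shifted right by 3 → 00011010111111 = 1727
0x1496 = 01010010010110
→ AND → 00010010010110 = 1174
→ shifted left by 2 (mod 2^14) → 01001001011000 = 4696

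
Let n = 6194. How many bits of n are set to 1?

6194 = 1100000110010
Count the 1s: 1 + 1 + 1 + 1 + 1 = 5

5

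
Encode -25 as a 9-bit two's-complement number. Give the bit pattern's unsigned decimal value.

25 in 9 bits: 000011001
Invert: 111100110
Add 1:  111100111 = 487
(Check: 2^9 - 25 = 512 - 25 = 487.)

487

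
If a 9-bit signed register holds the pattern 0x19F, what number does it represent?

pattern = 110011111 (MSB is 1 ⇒ negative)
Invert: 001100000, add 1 → 001100001 = 97, so the value is -97.
(Equivalently: 415 - 2^9 = 415 - 512 = -97.)

-97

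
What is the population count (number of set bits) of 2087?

5

2087 = 100000100111
Count the 1s: 1 + 1 + 1 + 1 + 1 = 5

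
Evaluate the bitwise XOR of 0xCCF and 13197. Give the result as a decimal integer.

0xCCF = 00110011001111
13197 = 11001110001101
XOR → 11111101000010 = 16194

16194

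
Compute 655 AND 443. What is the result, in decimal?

655 = 1010001111
443 = 0110111011
AND → 0010001011 = 139

139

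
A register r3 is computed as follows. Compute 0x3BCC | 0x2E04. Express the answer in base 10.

16332

0x3BCC = 11101111001100
0x2E04 = 10111000000100
 OR → 11111111001100 = 16332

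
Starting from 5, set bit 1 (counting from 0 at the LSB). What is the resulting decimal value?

x = 00000101
bit 1 is currently 0; set it via x | (1 << 1) = x | 2
→ 00000111 = 7

7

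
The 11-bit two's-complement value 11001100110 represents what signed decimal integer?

pattern = 11001100110 (MSB is 1 ⇒ negative)
Invert: 00110011001, add 1 → 00110011010 = 410, so the value is -410.
(Equivalently: 1638 - 2^11 = 1638 - 2048 = -410.)

-410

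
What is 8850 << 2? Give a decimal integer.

8850 = 0010001010010010
shift left by 2 → 1000101001001000 = 35400
(equivalently, 8850 × 2^2 = 8850 × 4)

35400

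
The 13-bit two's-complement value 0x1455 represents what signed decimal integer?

-2987

pattern = 1010001010101 (MSB is 1 ⇒ negative)
Invert: 0101110101010, add 1 → 0101110101011 = 2987, so the value is -2987.
(Equivalently: 5205 - 2^13 = 5205 - 8192 = -2987.)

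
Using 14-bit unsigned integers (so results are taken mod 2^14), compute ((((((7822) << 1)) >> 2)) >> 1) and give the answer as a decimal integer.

1955

7822 = 01111010001110
→ << 1 (mod 2^14) → 11110100011100 = 15644
→ >> 2 → 00111101000111 = 3911
→ >> 1 → 00011110100011 = 1955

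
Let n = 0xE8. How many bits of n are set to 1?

0xE8 = 11101000
Count the 1s: 1 + 1 + 1 + 1 = 4

4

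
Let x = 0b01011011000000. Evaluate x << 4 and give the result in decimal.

x = 00001011011000000
shift left by 4 → 10110110000000000 = 93184
(equivalently, 5824 × 2^4 = 5824 × 16)

93184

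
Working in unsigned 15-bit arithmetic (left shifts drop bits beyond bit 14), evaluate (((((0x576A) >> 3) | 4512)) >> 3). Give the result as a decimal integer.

893

0x576A = 101011101101010
→ >> 3 → 000101011101101 = 2797
4512 = 001000110100000
→ | → 001101111101101 = 7149
→ >> 3 → 000001101111101 = 893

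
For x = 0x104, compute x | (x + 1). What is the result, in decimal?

261

x = 100000100 = 260
x + 1 = 100000101
OR    = 100000101 = 261
(x | (x + 1) sets the lowest cleared bit.)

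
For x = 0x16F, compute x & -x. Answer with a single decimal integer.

1

x = 101101111 = 367
-x (two's complement) = …010010001
AND   = 000000001 = 1
(x & -x isolates the lowest set bit of x.)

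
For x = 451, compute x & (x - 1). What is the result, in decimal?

450

x = 111000011 = 451
x - 1 = 111000010
AND   = 111000010 = 450
(x & (x - 1) clears the lowest set bit of x.)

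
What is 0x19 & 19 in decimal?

0x19 = 11001
19 = 10011
AND → 10001 = 17

17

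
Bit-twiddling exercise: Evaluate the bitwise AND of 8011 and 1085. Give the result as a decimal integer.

1033

8011 = 1111101001011
1085 = 0010000111101
AND → 0010000001001 = 1033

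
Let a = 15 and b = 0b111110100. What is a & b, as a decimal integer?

15 = 000001111
b = 111110100
AND → 000000100 = 4

4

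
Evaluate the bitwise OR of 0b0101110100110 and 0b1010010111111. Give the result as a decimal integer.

a = 0101110100110
b = 1010010111111
 OR → 1111110111111 = 8127

8127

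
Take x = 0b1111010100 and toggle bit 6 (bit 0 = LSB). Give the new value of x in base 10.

916

x = 1111010100
bit 6 is currently 1; toggle it via x ^ (1 << 6) = x ^ 64
→ 1110010100 = 916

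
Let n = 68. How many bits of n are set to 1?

2

68 = 1000100
Count the 1s: 1 + 1 = 2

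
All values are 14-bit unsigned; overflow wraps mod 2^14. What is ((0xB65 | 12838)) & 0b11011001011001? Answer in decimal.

0xB65 = 00101101100101
12838 = 11001000100110
→ | → 11101101100111 = 15207
0b11011001011001 = 11011001011001
→ & → 11001001000001 = 12865

12865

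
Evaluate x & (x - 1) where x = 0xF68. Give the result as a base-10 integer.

x = 111101101000 = 3944
x - 1 = 111101100111
AND   = 111101100000 = 3936
(x & (x - 1) clears the lowest set bit of x.)

3936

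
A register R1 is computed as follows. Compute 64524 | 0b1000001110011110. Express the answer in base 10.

65438

64524 = 1111110000001100
b = 1000001110011110
 OR → 1111111110011110 = 65438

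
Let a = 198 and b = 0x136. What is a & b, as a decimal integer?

6

198 = 011000110
0x136 = 100110110
AND → 000000110 = 6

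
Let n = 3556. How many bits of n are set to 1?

7

3556 = 110111100100
Count the 1s: 1 + 1 + 1 + 1 + 1 + 1 + 1 = 7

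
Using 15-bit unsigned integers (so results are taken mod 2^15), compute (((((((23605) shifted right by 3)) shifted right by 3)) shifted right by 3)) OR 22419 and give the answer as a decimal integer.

22463

23605 = 101110000110101
→ shifted right by 3 → 000101110000110 = 2950
→ shifted right by 3 → 000000101110000 = 368
→ shifted right by 3 → 000000000101110 = 46
22419 = 101011110010011
→ OR → 101011110111111 = 22463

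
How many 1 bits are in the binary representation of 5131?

5131 = 1010000001011
Count the 1s: 1 + 1 + 1 + 1 + 1 = 5

5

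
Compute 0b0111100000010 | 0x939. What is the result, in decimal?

3899

a = 111100000010
0x939 = 100100111001
 OR → 111100111011 = 3899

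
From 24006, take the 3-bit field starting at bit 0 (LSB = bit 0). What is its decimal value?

6

v = 101110111000110
Shift right by 0: 101110111000110
Mask low 3 bits: 110 = 6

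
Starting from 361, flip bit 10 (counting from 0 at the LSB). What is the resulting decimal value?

1385

x = 00101101001
bit 10 is currently 0; toggle it via x ^ (1 << 10) = x ^ 1024
→ 10101101001 = 1385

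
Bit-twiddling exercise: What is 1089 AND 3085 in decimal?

1025

1089 = 010001000001
3085 = 110000001101
AND → 010000000001 = 1025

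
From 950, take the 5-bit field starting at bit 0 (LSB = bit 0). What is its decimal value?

v = 1110110110
Shift right by 0: 1110110110
Mask low 5 bits: 10110 = 22

22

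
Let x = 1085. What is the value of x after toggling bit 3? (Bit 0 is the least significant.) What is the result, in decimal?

x = 10000111101
bit 3 is currently 1; toggle it via x ^ (1 << 3) = x ^ 8
→ 10000110101 = 1077

1077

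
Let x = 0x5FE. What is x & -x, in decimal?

x = 10111111110 = 1534
-x (two's complement) = …01000000010
AND   = 00000000010 = 2
(x & -x isolates the lowest set bit of x.)

2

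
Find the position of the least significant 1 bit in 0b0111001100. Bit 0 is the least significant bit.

2

0b0111001100 = 111001100
Trailing zeros: 2, so the lowest set bit is bit 2 (value 4).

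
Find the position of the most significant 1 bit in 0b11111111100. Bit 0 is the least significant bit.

0b11111111100 = 11111111100
The topmost 1 is at position 10 (since 2^10 = 1024 ≤ 2044 < 2048).

10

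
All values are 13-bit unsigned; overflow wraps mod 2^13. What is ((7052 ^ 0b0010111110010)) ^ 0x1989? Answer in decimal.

2039

7052 = 1101110001100
0b0010111110010 = 0010111110010
→ ^ → 1111001111110 = 7806
0x1989 = 1100110001001
→ ^ → 0011111110111 = 2039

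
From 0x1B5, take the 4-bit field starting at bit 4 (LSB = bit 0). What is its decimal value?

11

v = 00110110101
Shift right by 4: 0011011
Mask low 4 bits: 1011 = 11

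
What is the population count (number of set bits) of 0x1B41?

6

0x1B41 = 1101101000001
Count the 1s: 1 + 1 + 1 + 1 + 1 + 1 = 6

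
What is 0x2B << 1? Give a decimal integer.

86

0x2B = 0101011
shift left by 1 → 1010110 = 86
(equivalently, 43 × 2^1 = 43 × 2)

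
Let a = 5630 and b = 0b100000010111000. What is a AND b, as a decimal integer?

184

5630 = 001010111111110
b = 100000010111000
AND → 000000010111000 = 184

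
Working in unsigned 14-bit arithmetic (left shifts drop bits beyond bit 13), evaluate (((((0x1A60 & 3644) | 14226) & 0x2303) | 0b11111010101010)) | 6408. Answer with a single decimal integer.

16298

0x1A60 = 01101001100000
3644 = 00111000111100
→ & → 00101000100000 = 2592
14226 = 11011110010010
→ | → 11111110110010 = 16306
0x2303 = 10001100000011
→ & → 10001100000010 = 8962
0b11111010101010 = 11111010101010
→ | → 11111110101010 = 16298
6408 = 01100100001000
→ | → 11111110101010 = 16298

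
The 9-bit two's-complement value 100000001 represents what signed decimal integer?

pattern = 100000001 (MSB is 1 ⇒ negative)
Invert: 011111110, add 1 → 011111111 = 255, so the value is -255.
(Equivalently: 257 - 2^9 = 257 - 512 = -255.)

-255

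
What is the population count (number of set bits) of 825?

6

825 = 1100111001
Count the 1s: 1 + 1 + 1 + 1 + 1 + 1 = 6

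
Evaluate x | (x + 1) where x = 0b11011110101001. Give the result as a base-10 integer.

x = 11011110101001 = 14249
x + 1 = 11011110101010
OR    = 11011110101011 = 14251
(x | (x + 1) sets the lowest cleared bit.)

14251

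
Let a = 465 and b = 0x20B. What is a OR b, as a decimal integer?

465 = 0111010001
0x20B = 1000001011
 OR → 1111011011 = 987

987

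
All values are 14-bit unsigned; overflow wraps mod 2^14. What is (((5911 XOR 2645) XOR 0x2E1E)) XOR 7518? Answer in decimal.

5911 = 01011100010111
2645 = 00101001010101
→ XOR → 01110101000010 = 7490
0x2E1E = 10111000011110
→ XOR → 11001101011100 = 13148
7518 = 01110101011110
→ XOR → 10111000000010 = 11778

11778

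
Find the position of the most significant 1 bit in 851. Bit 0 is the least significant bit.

851 = 1101010011
The topmost 1 is at position 9 (since 2^9 = 512 ≤ 851 < 1024).

9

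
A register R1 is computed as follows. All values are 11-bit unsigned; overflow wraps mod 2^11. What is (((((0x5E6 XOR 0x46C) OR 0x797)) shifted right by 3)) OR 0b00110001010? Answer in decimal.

507

0x5E6 = 10111100110
0x46C = 10001101100
→ XOR → 00110001010 = 394
0x797 = 11110010111
→ OR → 11110011111 = 1951
→ shifted right by 3 → 00011110011 = 243
0b00110001010 = 00110001010
→ OR → 00111111011 = 507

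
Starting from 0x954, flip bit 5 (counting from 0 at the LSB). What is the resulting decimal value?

x = 100101010100
bit 5 is currently 0; toggle it via x ^ (1 << 5) = x ^ 32
→ 100101110100 = 2420

2420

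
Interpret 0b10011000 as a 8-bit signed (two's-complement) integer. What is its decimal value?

-104

pattern = 10011000 (MSB is 1 ⇒ negative)
Invert: 01100111, add 1 → 01101000 = 104, so the value is -104.
(Equivalently: 152 - 2^8 = 152 - 256 = -104.)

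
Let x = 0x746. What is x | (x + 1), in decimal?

x = 11101000110 = 1862
x + 1 = 11101000111
OR    = 11101000111 = 1863
(x | (x + 1) sets the lowest cleared bit.)

1863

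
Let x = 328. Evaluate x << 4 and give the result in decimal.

5248

328 = 0000101001000
shift left by 4 → 1010010000000 = 5248
(equivalently, 328 × 2^4 = 328 × 16)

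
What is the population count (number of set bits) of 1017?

8

1017 = 1111111001
Count the 1s: 1 + 1 + 1 + 1 + 1 + 1 + 1 + 1 = 8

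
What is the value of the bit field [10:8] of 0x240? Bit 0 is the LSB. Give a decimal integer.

2

v = 01001000000
Shift right by 8: 010
Mask low 3 bits: 010 = 2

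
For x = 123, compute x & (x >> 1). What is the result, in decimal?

x = 1111011 = 123
x>>1 = 0111101
AND  = 0111001 = 57
(x & (x >> 1) has a 1 wherever x has two consecutive 1 bits.)

57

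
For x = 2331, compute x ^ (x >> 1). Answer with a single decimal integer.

x = 100100011011 = 2331
x>>1 = 010010001101
XOR  = 110110010110 = 3478
(x ^ (x >> 1) gives the standard binary-reflected Gray code of x.)

3478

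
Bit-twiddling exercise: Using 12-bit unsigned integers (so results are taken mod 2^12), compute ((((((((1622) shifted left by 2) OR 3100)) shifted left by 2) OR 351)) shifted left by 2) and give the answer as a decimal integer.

1622 = 011001010110
→ shifted left by 2 (mod 2^12) → 100101011000 = 2392
3100 = 110000011100
→ OR → 110101011100 = 3420
→ shifted left by 2 (mod 2^12) → 010101110000 = 1392
351 = 000101011111
→ OR → 010101111111 = 1407
→ shifted left by 2 (mod 2^12) → 010111111100 = 1532

1532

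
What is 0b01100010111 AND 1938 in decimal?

a = 01100010111
1938 = 11110010010
AND → 01100010010 = 786

786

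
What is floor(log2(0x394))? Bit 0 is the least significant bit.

9

0x394 = 1110010100
The topmost 1 is at position 9 (since 2^9 = 512 ≤ 916 < 1024).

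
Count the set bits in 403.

403 = 110010011
Count the 1s: 1 + 1 + 1 + 1 + 1 = 5

5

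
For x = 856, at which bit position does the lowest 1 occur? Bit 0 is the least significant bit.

3

856 = 1101011000
Trailing zeros: 3, so the lowest set bit is bit 3 (value 8).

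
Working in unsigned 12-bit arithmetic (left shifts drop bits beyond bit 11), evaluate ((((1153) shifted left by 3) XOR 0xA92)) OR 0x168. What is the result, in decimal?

4090

1153 = 010010000001
→ shifted left by 3 (mod 2^12) → 010000001000 = 1032
0xA92 = 101010010010
→ XOR → 111010011010 = 3738
0x168 = 000101101000
→ OR → 111111111010 = 4090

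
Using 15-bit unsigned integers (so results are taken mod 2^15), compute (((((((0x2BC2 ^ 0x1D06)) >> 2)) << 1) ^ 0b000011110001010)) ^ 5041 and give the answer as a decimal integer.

3929

0x2BC2 = 010101111000010
0x1D06 = 001110100000110
→ ^ → 011011011000100 = 14020
→ >> 2 → 000110110110001 = 3505
→ << 1 (mod 2^15) → 001101101100010 = 7010
0b000011110001010 = 000011110001010
→ ^ → 001110011101000 = 7400
5041 = 001001110110001
→ ^ → 000111101011001 = 3929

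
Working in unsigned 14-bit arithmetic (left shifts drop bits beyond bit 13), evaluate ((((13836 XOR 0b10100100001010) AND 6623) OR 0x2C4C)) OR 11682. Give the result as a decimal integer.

13836 = 11011000001100
0b10100100001010 = 10100100001010
→ XOR → 01111100000110 = 7942
6623 = 01100111011111
→ AND → 01100100000110 = 6406
0x2C4C = 10110001001100
→ OR → 11110101001110 = 15694
11682 = 10110110100010
→ OR → 11110111101110 = 15854

15854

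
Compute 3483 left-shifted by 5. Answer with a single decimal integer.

111456

3483 = 00000110110011011
shift left by 5 → 11011001101100000 = 111456
(equivalently, 3483 × 2^5 = 3483 × 32)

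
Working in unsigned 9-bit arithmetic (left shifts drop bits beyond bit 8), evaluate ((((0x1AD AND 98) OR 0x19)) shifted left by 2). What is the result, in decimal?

0x1AD = 110101101
98 = 001100010
→ AND → 000100000 = 32
0x19 = 000011001
→ OR → 000111001 = 57
→ shifted left by 2 (mod 2^9) → 011100100 = 228

228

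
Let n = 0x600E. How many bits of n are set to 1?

0x600E = 110000000001110
Count the 1s: 1 + 1 + 1 + 1 + 1 = 5

5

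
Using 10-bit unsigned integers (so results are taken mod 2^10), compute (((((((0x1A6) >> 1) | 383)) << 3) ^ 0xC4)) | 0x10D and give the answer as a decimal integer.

829

0x1A6 = 0110100110
→ >> 1 → 0011010011 = 211
383 = 0101111111
→ | → 0111111111 = 511
→ << 3 (mod 2^10) → 1111111000 = 1016
0xC4 = 0011000100
→ ^ → 1100111100 = 828
0x10D = 0100001101
→ | → 1100111101 = 829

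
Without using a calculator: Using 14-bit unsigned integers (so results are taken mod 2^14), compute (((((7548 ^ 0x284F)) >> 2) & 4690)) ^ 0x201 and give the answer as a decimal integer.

7548 = 01110101111100
0x284F = 10100001001111
→ ^ → 11010100110011 = 13619
→ >> 2 → 00110101001100 = 3404
4690 = 01001001010010
→ & → 00000001000000 = 64
0x201 = 00001000000001
→ ^ → 00001001000001 = 577

577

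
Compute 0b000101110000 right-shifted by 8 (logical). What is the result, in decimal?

1

x = 101110000
shift right by 8 → 000000001 = 1
(equivalently, floor(368 / 256))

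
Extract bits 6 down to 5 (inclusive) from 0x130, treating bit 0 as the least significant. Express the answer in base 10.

v = 0100110000
Shift right by 5: 01001
Mask low 2 bits: 01 = 1

1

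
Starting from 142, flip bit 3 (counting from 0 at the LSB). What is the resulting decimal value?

x = 00010001110
bit 3 is currently 1; toggle it via x ^ (1 << 3) = x ^ 8
→ 00010000110 = 134

134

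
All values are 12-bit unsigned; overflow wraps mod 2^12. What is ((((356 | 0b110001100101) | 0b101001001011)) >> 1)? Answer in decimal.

1975

356 = 000101100100
0b110001100101 = 110001100101
→ | → 110101100101 = 3429
0b101001001011 = 101001001011
→ | → 111101101111 = 3951
→ >> 1 → 011110110111 = 1975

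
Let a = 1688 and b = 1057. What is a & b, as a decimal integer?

1688 = 11010011000
1057 = 10000100001
AND → 10000000000 = 1024

1024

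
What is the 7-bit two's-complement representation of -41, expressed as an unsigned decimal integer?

41 in 7 bits: 0101001
Invert: 1010110
Add 1:  1010111 = 87
(Check: 2^7 - 41 = 128 - 41 = 87.)

87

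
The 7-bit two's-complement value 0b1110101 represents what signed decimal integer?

-11

pattern = 1110101 (MSB is 1 ⇒ negative)
Invert: 0001010, add 1 → 0001011 = 11, so the value is -11.
(Equivalently: 117 - 2^7 = 117 - 128 = -11.)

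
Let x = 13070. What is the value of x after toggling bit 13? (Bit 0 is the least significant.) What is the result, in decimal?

x = 11001100001110
bit 13 is currently 1; toggle it via x ^ (1 << 13) = x ^ 8192
→ 01001100001110 = 4878

4878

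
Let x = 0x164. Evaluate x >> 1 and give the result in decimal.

0x164 = 101100100
shift right by 1 → 010110010 = 178
(equivalently, floor(356 / 2))

178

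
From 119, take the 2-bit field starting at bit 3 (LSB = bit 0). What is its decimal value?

v = 000001110111
Shift right by 3: 000001110
Mask low 2 bits: 10 = 2

2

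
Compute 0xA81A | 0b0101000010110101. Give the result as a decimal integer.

0xA81A = 1010100000011010
b = 0101000010110101
 OR → 1111100010111111 = 63679

63679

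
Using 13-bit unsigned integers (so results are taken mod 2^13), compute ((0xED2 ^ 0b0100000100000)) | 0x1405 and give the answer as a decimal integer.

5879

0xED2 = 0111011010010
0b0100000100000 = 0100000100000
→ ^ → 0011011110010 = 1778
0x1405 = 1010000000101
→ | → 1011011110111 = 5879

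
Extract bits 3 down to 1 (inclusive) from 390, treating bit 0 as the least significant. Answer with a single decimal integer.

v = 0110000110
Shift right by 1: 011000011
Mask low 3 bits: 011 = 3

3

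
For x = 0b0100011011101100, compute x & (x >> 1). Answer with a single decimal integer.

612

x = 100011011101100 = 18156
x>>1 = 010001101110110
AND  = 000001001100100 = 612
(x & (x >> 1) has a 1 wherever x has two consecutive 1 bits.)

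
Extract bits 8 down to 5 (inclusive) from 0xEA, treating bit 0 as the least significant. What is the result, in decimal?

7

v = 011101010
Shift right by 5: 0111
Mask low 4 bits: 0111 = 7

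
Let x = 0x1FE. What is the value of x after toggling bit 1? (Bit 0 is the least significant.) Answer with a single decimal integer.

x = 111111110
bit 1 is currently 1; toggle it via x ^ (1 << 1) = x ^ 2
→ 111111100 = 508

508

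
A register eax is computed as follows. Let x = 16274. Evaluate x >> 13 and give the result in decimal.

1

16274 = 11111110010010
shift right by 13 → 00000000000001 = 1
(equivalently, floor(16274 / 8192))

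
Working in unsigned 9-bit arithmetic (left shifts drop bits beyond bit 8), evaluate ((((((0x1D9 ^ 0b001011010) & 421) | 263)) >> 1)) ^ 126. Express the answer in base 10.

189

0x1D9 = 111011001
0b001011010 = 001011010
→ ^ → 110000011 = 387
421 = 110100101
→ & → 110000001 = 385
263 = 100000111
→ | → 110000111 = 391
→ >> 1 → 011000011 = 195
126 = 001111110
→ ^ → 010111101 = 189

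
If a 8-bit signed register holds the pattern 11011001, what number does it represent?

-39

pattern = 11011001 (MSB is 1 ⇒ negative)
Invert: 00100110, add 1 → 00100111 = 39, so the value is -39.
(Equivalently: 217 - 2^8 = 217 - 256 = -39.)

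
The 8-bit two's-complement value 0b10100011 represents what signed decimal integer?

pattern = 10100011 (MSB is 1 ⇒ negative)
Invert: 01011100, add 1 → 01011101 = 93, so the value is -93.
(Equivalently: 163 - 2^8 = 163 - 256 = -93.)

-93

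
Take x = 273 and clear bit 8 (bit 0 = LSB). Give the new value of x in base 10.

x = 0000100010001
bit 8 is currently 1; clear it via x & ~(1 << 8) = x & ~256
→ 0000000010001 = 17

17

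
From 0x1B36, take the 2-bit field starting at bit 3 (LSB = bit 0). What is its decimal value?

2

v = 1101100110110
Shift right by 3: 1101100110
Mask low 2 bits: 10 = 2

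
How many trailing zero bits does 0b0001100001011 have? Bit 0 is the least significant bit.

0b0001100001011 = 1100001011
Trailing zeros: 0, so the lowest set bit is bit 0 (value 1).

0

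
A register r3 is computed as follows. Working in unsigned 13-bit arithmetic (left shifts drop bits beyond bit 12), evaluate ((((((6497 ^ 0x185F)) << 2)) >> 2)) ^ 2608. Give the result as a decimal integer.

2830

6497 = 1100101100001
0x185F = 1100001011111
→ ^ → 0000100111110 = 318
→ << 2 (mod 2^13) → 0010011111000 = 1272
→ >> 2 → 0000100111110 = 318
2608 = 0101000110000
→ ^ → 0101100001110 = 2830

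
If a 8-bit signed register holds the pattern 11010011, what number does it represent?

-45

pattern = 11010011 (MSB is 1 ⇒ negative)
Invert: 00101100, add 1 → 00101101 = 45, so the value is -45.
(Equivalently: 211 - 2^8 = 211 - 256 = -45.)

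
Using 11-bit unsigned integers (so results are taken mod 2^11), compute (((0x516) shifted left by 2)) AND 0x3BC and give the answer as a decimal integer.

0x516 = 10100010110
→ shifted left by 2 (mod 2^11) → 10001011000 = 1112
0x3BC = 01110111100
→ AND → 00000011000 = 24

24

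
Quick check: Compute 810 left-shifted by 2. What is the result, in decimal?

3240

810 = 001100101010
shift left by 2 → 110010101000 = 3240
(equivalently, 810 × 2^2 = 810 × 4)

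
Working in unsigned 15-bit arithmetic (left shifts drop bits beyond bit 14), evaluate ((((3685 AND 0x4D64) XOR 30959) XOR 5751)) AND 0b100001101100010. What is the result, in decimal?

3685 = 000111001100101
0x4D64 = 100110101100100
→ AND → 000110001100100 = 3172
30959 = 111100011101111
→ XOR → 111010010001011 = 29835
5751 = 001011001110111
→ XOR → 110001011111100 = 25340
0b100001101100010 = 100001101100010
→ AND → 100001001100000 = 16992

16992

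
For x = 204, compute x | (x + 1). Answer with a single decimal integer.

x = 11001100 = 204
x + 1 = 11001101
OR    = 11001101 = 205
(x | (x + 1) sets the lowest cleared bit.)

205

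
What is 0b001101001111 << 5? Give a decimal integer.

27104

x = 000001101001111
shift left by 5 → 110100111100000 = 27104
(equivalently, 847 × 2^5 = 847 × 32)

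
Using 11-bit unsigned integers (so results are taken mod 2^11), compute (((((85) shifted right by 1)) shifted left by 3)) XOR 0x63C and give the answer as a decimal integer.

85 = 00001010101
→ shifted right by 1 → 00000101010 = 42
→ shifted left by 3 (mod 2^11) → 00101010000 = 336
0x63C = 11000111100
→ XOR → 11101101100 = 1900

1900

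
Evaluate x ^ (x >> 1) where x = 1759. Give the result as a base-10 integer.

x = 11011011111 = 1759
x>>1 = 01101101111
XOR  = 10110110000 = 1456
(x ^ (x >> 1) gives the standard binary-reflected Gray code of x.)

1456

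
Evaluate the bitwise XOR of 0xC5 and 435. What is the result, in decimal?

0xC5 = 011000101
435 = 110110011
XOR → 101110110 = 374

374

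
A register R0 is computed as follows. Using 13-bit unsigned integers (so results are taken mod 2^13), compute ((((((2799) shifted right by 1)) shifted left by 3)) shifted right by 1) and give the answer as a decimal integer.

2799 = 0101011101111
→ shifted right by 1 → 0010101110111 = 1399
→ shifted left by 3 (mod 2^13) → 0101110111000 = 3000
→ shifted right by 1 → 0010111011100 = 1500

1500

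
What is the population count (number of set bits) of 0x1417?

6

0x1417 = 1010000010111
Count the 1s: 1 + 1 + 1 + 1 + 1 + 1 = 6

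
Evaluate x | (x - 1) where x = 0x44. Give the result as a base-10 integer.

x = 1000100 = 68
x - 1 = 1000011
OR    = 1000111 = 71
(x | (x - 1) sets all bits below the lowest set bit.)

71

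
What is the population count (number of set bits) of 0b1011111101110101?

n = 1011111101110101
Count the 1s: 1 + 1 + 1 + 1 + 1 + 1 + 1 + 1 + 1 + 1 + 1 + 1 = 12

12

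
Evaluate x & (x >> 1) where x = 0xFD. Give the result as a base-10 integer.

x = 11111101 = 253
x>>1 = 01111110
AND  = 01111100 = 124
(x & (x >> 1) has a 1 wherever x has two consecutive 1 bits.)

124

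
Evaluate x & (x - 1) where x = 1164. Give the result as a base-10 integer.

x = 10010001100 = 1164
x - 1 = 10010001011
AND   = 10010001000 = 1160
(x & (x - 1) clears the lowest set bit of x.)

1160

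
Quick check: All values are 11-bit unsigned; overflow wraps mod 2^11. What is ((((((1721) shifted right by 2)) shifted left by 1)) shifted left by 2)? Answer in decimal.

1392

1721 = 11010111001
→ shifted right by 2 → 00110101110 = 430
→ shifted left by 1 (mod 2^11) → 01101011100 = 860
→ shifted left by 2 (mod 2^11) → 10101110000 = 1392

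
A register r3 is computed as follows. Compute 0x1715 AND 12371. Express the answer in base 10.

4113

0x1715 = 01011100010101
12371 = 11000001010011
AND → 01000000010001 = 4113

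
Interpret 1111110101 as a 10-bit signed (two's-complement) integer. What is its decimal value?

-11

pattern = 1111110101 (MSB is 1 ⇒ negative)
Invert: 0000001010, add 1 → 0000001011 = 11, so the value is -11.
(Equivalently: 1013 - 2^10 = 1013 - 1024 = -11.)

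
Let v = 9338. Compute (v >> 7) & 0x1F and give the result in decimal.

8

v = 10010001111010
Shift right by 7: 1001000
Mask low 5 bits: 01000 = 8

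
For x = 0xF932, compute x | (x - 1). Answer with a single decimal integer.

x = 1111100100110010 = 63794
x - 1 = 1111100100110001
OR    = 1111100100110011 = 63795
(x | (x - 1) sets all bits below the lowest set bit.)

63795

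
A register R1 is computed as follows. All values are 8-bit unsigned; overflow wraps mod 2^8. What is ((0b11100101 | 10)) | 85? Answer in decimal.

0b11100101 = 11100101
10 = 00001010
→ | → 11101111 = 239
85 = 01010101
→ | → 11111111 = 255

255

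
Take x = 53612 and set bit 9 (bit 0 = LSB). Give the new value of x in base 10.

x = 1101000101101100
bit 9 is currently 0; set it via x | (1 << 9) = x | 512
→ 1101001101101100 = 54124

54124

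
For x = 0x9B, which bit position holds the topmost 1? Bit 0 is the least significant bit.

0x9B = 10011011
The topmost 1 is at position 7 (since 2^7 = 128 ≤ 155 < 256).

7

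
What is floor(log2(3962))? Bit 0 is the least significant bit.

3962 = 111101111010
The topmost 1 is at position 11 (since 2^11 = 2048 ≤ 3962 < 4096).

11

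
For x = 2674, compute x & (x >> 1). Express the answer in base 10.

x = 101001110010 = 2674
x>>1 = 010100111001
AND  = 000000110000 = 48
(x & (x >> 1) has a 1 wherever x has two consecutive 1 bits.)

48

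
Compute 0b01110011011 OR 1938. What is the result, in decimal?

a = 01110011011
1938 = 11110010010
 OR → 11110011011 = 1947

1947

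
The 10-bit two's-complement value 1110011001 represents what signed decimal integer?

-103

pattern = 1110011001 (MSB is 1 ⇒ negative)
Invert: 0001100110, add 1 → 0001100111 = 103, so the value is -103.
(Equivalently: 921 - 2^10 = 921 - 1024 = -103.)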